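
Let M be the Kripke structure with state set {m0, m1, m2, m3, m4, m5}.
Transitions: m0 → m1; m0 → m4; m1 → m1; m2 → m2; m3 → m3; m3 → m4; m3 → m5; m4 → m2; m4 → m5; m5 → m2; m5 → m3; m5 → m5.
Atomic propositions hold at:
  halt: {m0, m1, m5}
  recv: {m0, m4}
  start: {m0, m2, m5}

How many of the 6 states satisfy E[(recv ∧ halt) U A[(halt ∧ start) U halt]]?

3

Sat(recv ∧ halt) = {m0}
Sat(halt ∧ start) = {m0, m5}
A[(halt ∧ start) U halt]: least fixpoint, start Z0 = Sat(halt) = {m0, m1, m5}, add states in Sat(halt ∧ start) with every successor in Z. Already a fixed point.
Sat(A[(halt ∧ start) U halt]) = {m0, m1, m5}
E[(recv ∧ halt) U A[(halt ∧ start) U halt]]: least fixpoint, start Z0 = Sat(A[(halt ∧ start) U halt]) = {m0, m1, m5}, add states in Sat(recv ∧ halt) with some successor in Z. Already a fixed point.
Sat(E[(recv ∧ halt) U A[(halt ∧ start) U halt]]) = {m0, m1, m5}
|Sat(E[(recv ∧ halt) U A[(halt ∧ start) U halt]])| = |{m0, m1, m5}| = 3.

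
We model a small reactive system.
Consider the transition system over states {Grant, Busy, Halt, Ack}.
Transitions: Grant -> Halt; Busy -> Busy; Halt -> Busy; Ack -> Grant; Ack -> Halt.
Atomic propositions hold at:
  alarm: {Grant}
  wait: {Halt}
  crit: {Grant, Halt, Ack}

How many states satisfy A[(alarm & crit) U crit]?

3

Sat(alarm & crit) = {Grant}
A[(alarm & crit) U crit]: least fixpoint, start Z0 = Sat(crit) = {Grant, Halt, Ack}, add states in Sat(alarm & crit) with every successor in Z. Already a fixed point.
Sat(A[(alarm & crit) U crit]) = {Grant, Halt, Ack}
|Sat(A[(alarm & crit) U crit])| = |{Grant, Halt, Ack}| = 3.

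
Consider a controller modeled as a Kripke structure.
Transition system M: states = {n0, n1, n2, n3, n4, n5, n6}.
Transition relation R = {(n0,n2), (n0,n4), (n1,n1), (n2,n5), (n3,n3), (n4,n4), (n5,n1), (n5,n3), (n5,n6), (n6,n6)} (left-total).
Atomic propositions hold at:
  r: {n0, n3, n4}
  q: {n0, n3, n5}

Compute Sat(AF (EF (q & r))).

Sat(q & r) = {n0, n3}
EF (q & r): least fixpoint, start Z0 = {n0, n3}, add states with some successor in Z. Z1 = {n0, n3, n5}; Z2 = {n0, n2, n3, n5}; fixed.
Sat(EF (q & r)) = {n0, n2, n3, n5}
AF (EF (q & r)): least fixpoint, start Z0 = {n0, n2, n3, n5}, add states with every successor in Z. Already a fixed point.
Sat(AF (EF (q & r))) = {n0, n2, n3, n5}

{n0, n2, n3, n5}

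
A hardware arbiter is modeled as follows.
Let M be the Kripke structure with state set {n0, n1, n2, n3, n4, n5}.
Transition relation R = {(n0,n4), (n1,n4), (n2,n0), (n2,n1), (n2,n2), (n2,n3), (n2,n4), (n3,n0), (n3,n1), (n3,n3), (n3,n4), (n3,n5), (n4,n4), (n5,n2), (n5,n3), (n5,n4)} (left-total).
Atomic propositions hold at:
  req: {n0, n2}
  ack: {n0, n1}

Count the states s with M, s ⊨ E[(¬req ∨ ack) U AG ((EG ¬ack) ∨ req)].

5

Sat(¬req) = {n1, n3, n4, n5}
Sat(¬req ∨ ack) = {n0, n1, n3, n4, n5}
Sat(¬ack) = {n2, n3, n4, n5}
EG ¬ack: greatest fixpoint, start Z0 = {n2, n3, n4, n5}, keep only states in Sat with some successor in Z. Already a fixed point.
Sat(EG ¬ack) = {n2, n3, n4, n5}
Sat((EG ¬ack) ∨ req) = {n0, n2, n3, n4, n5}
AG ((EG ¬ack) ∨ req): greatest fixpoint, start Z0 = {n0, n2, n3, n4, n5}, keep only states in Sat with every successor in Z. Z1 = {n0, n4, n5}; Z2 = {n0, n4}; fixed.
Sat(AG ((EG ¬ack) ∨ req)) = {n0, n4}
E[(¬req ∨ ack) U AG ((EG ¬ack) ∨ req)]: least fixpoint, start Z0 = Sat(AG ((EG ¬ack) ∨ req)) = {n0, n4}, add states in Sat(¬req ∨ ack) with some successor in Z. Z1 = {n0, n1, n3, n4, n5}; fixed.
Sat(E[(¬req ∨ ack) U AG ((EG ¬ack) ∨ req)]) = {n0, n1, n3, n4, n5}
|Sat(E[(¬req ∨ ack) U AG ((EG ¬ack) ∨ req)])| = |{n0, n1, n3, n4, n5}| = 5.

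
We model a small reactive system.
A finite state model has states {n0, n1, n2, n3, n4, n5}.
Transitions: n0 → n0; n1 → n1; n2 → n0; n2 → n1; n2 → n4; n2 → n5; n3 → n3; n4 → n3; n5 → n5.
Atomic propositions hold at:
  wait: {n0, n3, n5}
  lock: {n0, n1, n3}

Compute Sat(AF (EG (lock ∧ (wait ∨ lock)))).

{n0, n1, n3, n4}

Sat(wait ∨ lock) = {n0, n1, n3, n5}
Sat(lock ∧ (wait ∨ lock)) = {n0, n1, n3}
EG (lock ∧ (wait ∨ lock)): greatest fixpoint, start Z0 = {n0, n1, n3}, keep only states in Sat with some successor in Z. Already a fixed point.
Sat(EG (lock ∧ (wait ∨ lock))) = {n0, n1, n3}
AF (EG (lock ∧ (wait ∨ lock))): least fixpoint, start Z0 = {n0, n1, n3}, add states with every successor in Z. Z1 = {n0, n1, n3, n4}; fixed.
Sat(AF (EG (lock ∧ (wait ∨ lock)))) = {n0, n1, n3, n4}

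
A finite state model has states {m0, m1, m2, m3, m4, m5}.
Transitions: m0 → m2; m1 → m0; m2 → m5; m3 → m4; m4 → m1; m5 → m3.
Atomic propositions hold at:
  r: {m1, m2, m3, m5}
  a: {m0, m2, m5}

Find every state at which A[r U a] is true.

{m0, m1, m2, m5}

A[r U a]: least fixpoint, start Z0 = Sat(a) = {m0, m2, m5}, add states in Sat(r) with every successor in Z. Z1 = {m0, m1, m2, m5}; fixed.
Sat(A[r U a]) = {m0, m1, m2, m5}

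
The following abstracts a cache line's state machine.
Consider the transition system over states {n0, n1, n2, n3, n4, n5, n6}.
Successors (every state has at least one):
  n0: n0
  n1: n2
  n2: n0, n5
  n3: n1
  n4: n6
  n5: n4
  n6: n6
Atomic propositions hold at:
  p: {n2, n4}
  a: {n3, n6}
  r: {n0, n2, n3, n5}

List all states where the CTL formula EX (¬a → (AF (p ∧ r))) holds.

Sat(¬a) = {n0, n1, n2, n4, n5}
Sat(p ∧ r) = {n2}
AF (p ∧ r): least fixpoint, start Z0 = {n2}, add states with every successor in Z. Z1 = {n1, n2}; Z2 = {n1, n2, n3}; fixed.
Sat(AF (p ∧ r)) = {n1, n2, n3}
Sat(¬a → (AF (p ∧ r))) = {n1, n2, n3, n6}
Sat(EX (¬a → (AF (p ∧ r)))) = {s : some successor in {n1, n2, n3, n6}} = {n1, n3, n4, n6}

{n1, n3, n4, n6}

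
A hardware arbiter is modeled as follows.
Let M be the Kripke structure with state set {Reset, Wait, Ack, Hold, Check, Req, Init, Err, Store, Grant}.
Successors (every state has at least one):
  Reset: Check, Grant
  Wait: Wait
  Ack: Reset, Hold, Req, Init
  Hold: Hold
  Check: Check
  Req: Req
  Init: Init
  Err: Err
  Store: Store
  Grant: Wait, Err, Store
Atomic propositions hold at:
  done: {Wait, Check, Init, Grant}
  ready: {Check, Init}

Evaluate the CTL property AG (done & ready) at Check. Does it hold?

Yes

Sat(done & ready) = {Check, Init}
AG (done & ready): greatest fixpoint, start Z0 = {Check, Init}, keep only states in Sat with every successor in Z. Already a fixed point.
Sat(AG (done & ready)) = {Check, Init}
Check ∈ Sat(AG (done & ready)) = {Check, Init}, so the formula holds at Check.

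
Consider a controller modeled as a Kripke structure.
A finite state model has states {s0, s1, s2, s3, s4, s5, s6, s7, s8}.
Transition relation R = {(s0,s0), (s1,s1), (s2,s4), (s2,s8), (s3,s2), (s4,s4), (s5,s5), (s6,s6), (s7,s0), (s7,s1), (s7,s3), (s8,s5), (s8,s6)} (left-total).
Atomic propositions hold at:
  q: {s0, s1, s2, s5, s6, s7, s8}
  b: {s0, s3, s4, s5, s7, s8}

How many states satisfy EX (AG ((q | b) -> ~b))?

Sat(q | b) = {s0, s1, s2, s3, s4, s5, s6, s7, s8}
Sat(~b) = {s1, s2, s6}
Sat((q | b) -> ~b) = {s1, s2, s6}
AG ((q | b) -> ~b): greatest fixpoint, start Z0 = {s1, s2, s6}, keep only states in Sat with every successor in Z. Z1 = {s1, s6}; fixed.
Sat(AG ((q | b) -> ~b)) = {s1, s6}
Sat(EX (AG ((q | b) -> ~b))) = {s : some successor in {s1, s6}} = {s1, s6, s7, s8}
|Sat(EX (AG ((q | b) -> ~b)))| = |{s1, s6, s7, s8}| = 4.

4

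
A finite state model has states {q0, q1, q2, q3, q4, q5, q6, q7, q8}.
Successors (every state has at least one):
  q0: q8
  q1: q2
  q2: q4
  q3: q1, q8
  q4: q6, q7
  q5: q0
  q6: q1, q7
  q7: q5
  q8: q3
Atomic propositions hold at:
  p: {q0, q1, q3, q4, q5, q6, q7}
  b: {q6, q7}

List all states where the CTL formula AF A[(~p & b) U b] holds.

Sat(~p) = {q2, q8}
Sat(~p & b) = ∅
A[(~p & b) U b]: least fixpoint, start Z0 = Sat(b) = {q6, q7}, add states in Sat(~p & b) with every successor in Z. Already a fixed point.
Sat(A[(~p & b) U b]) = {q6, q7}
AF A[(~p & b) U b]: least fixpoint, start Z0 = {q6, q7}, add states with every successor in Z. Z1 = {q4, q6, q7}; Z2 = {q2, q4, q6, q7}; Z3 = {q1, q2, q4, q6, q7}; fixed.
Sat(AF A[(~p & b) U b]) = {q1, q2, q4, q6, q7}

{q1, q2, q4, q6, q7}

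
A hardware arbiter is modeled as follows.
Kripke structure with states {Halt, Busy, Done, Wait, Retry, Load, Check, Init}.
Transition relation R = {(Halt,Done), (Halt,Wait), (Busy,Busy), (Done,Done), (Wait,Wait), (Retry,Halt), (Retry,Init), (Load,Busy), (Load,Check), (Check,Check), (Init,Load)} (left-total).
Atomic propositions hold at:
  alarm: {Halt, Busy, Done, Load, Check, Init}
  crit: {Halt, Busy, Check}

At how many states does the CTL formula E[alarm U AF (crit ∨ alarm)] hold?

Sat(crit ∨ alarm) = {Halt, Busy, Done, Load, Check, Init}
AF (crit ∨ alarm): least fixpoint, start Z0 = {Halt, Busy, Done, Load, Check, Init}, add states with every successor in Z. Z1 = {Halt, Busy, Done, Retry, Load, Check, Init}; fixed.
Sat(AF (crit ∨ alarm)) = {Halt, Busy, Done, Retry, Load, Check, Init}
E[alarm U AF (crit ∨ alarm)]: least fixpoint, start Z0 = Sat(AF (crit ∨ alarm)) = {Halt, Busy, Done, Retry, Load, Check, Init}, add states in Sat(alarm) with some successor in Z. Already a fixed point.
Sat(E[alarm U AF (crit ∨ alarm)]) = {Halt, Busy, Done, Retry, Load, Check, Init}
|Sat(E[alarm U AF (crit ∨ alarm)])| = |{Halt, Busy, Done, Retry, Load, Check, Init}| = 7.

7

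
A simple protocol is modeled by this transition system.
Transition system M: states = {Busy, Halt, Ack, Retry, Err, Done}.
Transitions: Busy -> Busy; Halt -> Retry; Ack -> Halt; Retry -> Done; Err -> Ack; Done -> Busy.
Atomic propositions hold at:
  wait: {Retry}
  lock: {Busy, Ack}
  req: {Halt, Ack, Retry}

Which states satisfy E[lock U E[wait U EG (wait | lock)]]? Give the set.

Sat(wait | lock) = {Busy, Ack, Retry}
EG (wait | lock): greatest fixpoint, start Z0 = {Busy, Ack, Retry}, keep only states in Sat with some successor in Z. Z1 = {Busy}; fixed.
Sat(EG (wait | lock)) = {Busy}
E[wait U EG (wait | lock)]: least fixpoint, start Z0 = Sat(EG (wait | lock)) = {Busy}, add states in Sat(wait) with some successor in Z. Already a fixed point.
Sat(E[wait U EG (wait | lock)]) = {Busy}
E[lock U E[wait U EG (wait | lock)]]: least fixpoint, start Z0 = Sat(E[wait U EG (wait | lock)]) = {Busy}, add states in Sat(lock) with some successor in Z. Already a fixed point.
Sat(E[lock U E[wait U EG (wait | lock)]]) = {Busy}

{Busy}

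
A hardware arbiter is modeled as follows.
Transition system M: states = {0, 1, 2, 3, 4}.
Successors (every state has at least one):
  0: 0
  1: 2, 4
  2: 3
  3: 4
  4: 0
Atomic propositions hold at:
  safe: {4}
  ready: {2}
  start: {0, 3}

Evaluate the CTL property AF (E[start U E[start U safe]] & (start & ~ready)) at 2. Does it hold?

Yes

E[start U safe]: least fixpoint, start Z0 = Sat(safe) = {4}, add states in Sat(start) with some successor in Z. Z1 = {3, 4}; fixed.
Sat(E[start U safe]) = {3, 4}
E[start U E[start U safe]]: least fixpoint, start Z0 = Sat(E[start U safe]) = {3, 4}, add states in Sat(start) with some successor in Z. Already a fixed point.
Sat(E[start U E[start U safe]]) = {3, 4}
Sat(~ready) = {0, 1, 3, 4}
Sat(start & ~ready) = {0, 3}
Sat(E[start U E[start U safe]] & (start & ~ready)) = {3}
AF (E[start U E[start U safe]] & (start & ~ready)): least fixpoint, start Z0 = {3}, add states with every successor in Z. Z1 = {2, 3}; fixed.
Sat(AF (E[start U E[start U safe]] & (start & ~ready))) = {2, 3}
2 ∈ Sat(AF (E[start U E[start U safe]] & (start & ~ready))) = {2, 3}, so the formula holds at 2.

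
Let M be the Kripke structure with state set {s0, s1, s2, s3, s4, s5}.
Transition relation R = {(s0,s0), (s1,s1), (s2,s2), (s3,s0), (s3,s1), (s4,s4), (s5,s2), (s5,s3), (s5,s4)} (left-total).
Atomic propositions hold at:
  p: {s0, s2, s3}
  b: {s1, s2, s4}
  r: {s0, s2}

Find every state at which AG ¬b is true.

Sat(¬b) = {s0, s3, s5}
AG ¬b: greatest fixpoint, start Z0 = {s0, s3, s5}, keep only states in Sat with every successor in Z. Z1 = {s0}; fixed.
Sat(AG ¬b) = {s0}

{s0}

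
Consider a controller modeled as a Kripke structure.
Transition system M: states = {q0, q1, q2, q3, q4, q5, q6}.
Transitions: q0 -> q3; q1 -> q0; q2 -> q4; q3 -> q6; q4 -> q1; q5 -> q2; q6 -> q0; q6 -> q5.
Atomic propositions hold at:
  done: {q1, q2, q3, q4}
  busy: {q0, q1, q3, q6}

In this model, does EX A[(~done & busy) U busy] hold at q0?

Sat(~done) = {q0, q5, q6}
Sat(~done & busy) = {q0, q6}
A[(~done & busy) U busy]: least fixpoint, start Z0 = Sat(busy) = {q0, q1, q3, q6}, add states in Sat(~done & busy) with every successor in Z. Already a fixed point.
Sat(A[(~done & busy) U busy]) = {q0, q1, q3, q6}
Sat(EX A[(~done & busy) U busy]) = {s : some successor in {q0, q1, q3, q6}} = {q0, q1, q3, q4, q6}
q0 ∈ Sat(EX A[(~done & busy) U busy]) = {q0, q1, q3, q4, q6}, so the formula holds at q0.

Yes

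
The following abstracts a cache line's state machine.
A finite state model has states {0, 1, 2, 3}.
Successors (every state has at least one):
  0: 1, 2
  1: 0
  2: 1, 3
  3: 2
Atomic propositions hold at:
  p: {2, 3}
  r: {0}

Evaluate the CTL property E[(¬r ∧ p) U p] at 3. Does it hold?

Yes

Sat(¬r) = {1, 2, 3}
Sat(¬r ∧ p) = {2, 3}
E[(¬r ∧ p) U p]: least fixpoint, start Z0 = Sat(p) = {2, 3}, add states in Sat(¬r ∧ p) with some successor in Z. Already a fixed point.
Sat(E[(¬r ∧ p) U p]) = {2, 3}
3 ∈ Sat(E[(¬r ∧ p) U p]) = {2, 3}, so the formula holds at 3.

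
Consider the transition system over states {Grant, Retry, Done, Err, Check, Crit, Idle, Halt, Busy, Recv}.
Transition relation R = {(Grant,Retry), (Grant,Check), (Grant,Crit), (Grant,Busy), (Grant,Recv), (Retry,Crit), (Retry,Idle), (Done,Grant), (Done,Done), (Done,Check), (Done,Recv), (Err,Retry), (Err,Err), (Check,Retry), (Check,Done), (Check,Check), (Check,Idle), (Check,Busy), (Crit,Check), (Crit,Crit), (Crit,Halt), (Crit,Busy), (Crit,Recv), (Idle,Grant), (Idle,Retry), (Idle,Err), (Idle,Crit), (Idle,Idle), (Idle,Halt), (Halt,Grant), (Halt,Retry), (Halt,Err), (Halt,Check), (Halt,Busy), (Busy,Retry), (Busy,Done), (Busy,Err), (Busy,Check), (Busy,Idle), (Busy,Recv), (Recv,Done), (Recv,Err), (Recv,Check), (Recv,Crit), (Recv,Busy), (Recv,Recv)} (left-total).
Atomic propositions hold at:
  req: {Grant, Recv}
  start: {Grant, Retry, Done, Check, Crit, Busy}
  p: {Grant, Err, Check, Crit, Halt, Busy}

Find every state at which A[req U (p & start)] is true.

{Grant, Check, Crit, Busy}

Sat(p & start) = {Grant, Check, Crit, Busy}
A[req U (p & start)]: least fixpoint, start Z0 = Sat((p & start)) = {Grant, Check, Crit, Busy}, add states in Sat(req) with every successor in Z. Already a fixed point.
Sat(A[req U (p & start)]) = {Grant, Check, Crit, Busy}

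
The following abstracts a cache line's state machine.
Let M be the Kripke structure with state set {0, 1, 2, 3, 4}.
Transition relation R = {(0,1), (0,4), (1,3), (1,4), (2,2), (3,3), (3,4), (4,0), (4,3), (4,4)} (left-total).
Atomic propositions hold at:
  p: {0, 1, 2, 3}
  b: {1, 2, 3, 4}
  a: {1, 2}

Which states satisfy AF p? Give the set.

{0, 1, 2, 3}

AF p: least fixpoint, start Z0 = {0, 1, 2, 3}, add states with every successor in Z. Already a fixed point.
Sat(AF p) = {0, 1, 2, 3}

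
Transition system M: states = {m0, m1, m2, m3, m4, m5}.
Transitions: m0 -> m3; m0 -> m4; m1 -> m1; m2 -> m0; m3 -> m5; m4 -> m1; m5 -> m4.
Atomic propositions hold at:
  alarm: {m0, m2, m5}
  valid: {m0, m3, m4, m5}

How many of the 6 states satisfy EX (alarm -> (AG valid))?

AG valid: greatest fixpoint, start Z0 = {m0, m3, m4, m5}, keep only states in Sat with every successor in Z. Z1 = {m0, m3, m5}; Z2 = {m3}; Z3 = ∅; fixed.
Sat(AG valid) = ∅
Sat(alarm -> (AG valid)) = {m1, m3, m4}
Sat(EX (alarm -> (AG valid))) = {s : some successor in {m1, m3, m4}} = {m0, m1, m4, m5}
|Sat(EX (alarm -> (AG valid)))| = |{m0, m1, m4, m5}| = 4.

4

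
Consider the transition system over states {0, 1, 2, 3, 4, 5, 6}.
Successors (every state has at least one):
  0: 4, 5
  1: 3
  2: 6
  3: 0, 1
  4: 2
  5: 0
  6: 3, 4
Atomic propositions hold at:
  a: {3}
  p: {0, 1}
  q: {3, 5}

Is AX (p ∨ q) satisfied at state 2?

Sat(p ∨ q) = {0, 1, 3, 5}
Sat(AX (p ∨ q)) = {s : every successor in {0, 1, 3, 5}} = {1, 3, 5}
2 ∉ Sat(AX (p ∨ q)) = {1, 3, 5}, so the formula does not hold at 2.

No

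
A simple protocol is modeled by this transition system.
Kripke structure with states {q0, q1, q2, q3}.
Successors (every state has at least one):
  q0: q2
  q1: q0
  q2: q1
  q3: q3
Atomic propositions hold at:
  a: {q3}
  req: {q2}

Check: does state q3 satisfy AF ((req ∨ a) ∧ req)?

Sat(req ∨ a) = {q2, q3}
Sat((req ∨ a) ∧ req) = {q2}
AF ((req ∨ a) ∧ req): least fixpoint, start Z0 = {q2}, add states with every successor in Z. Z1 = {q0, q2}; Z2 = {q0, q1, q2}; fixed.
Sat(AF ((req ∨ a) ∧ req)) = {q0, q1, q2}
q3 ∉ Sat(AF ((req ∨ a) ∧ req)) = {q0, q1, q2}, so the formula does not hold at q3.

No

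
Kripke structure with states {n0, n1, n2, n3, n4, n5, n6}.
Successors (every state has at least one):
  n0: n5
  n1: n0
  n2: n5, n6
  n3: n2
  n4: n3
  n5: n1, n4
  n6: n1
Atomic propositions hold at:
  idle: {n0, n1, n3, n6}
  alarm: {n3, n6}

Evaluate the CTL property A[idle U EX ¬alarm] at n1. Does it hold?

Yes

Sat(¬alarm) = {n0, n1, n2, n4, n5}
Sat(EX ¬alarm) = {s : some successor in {n0, n1, n2, n4, n5}} = {n0, n1, n2, n3, n5, n6}
A[idle U EX ¬alarm]: least fixpoint, start Z0 = Sat(EX ¬alarm) = {n0, n1, n2, n3, n5, n6}, add states in Sat(idle) with every successor in Z. Already a fixed point.
Sat(A[idle U EX ¬alarm]) = {n0, n1, n2, n3, n5, n6}
n1 ∈ Sat(A[idle U EX ¬alarm]) = {n0, n1, n2, n3, n5, n6}, so the formula holds at n1.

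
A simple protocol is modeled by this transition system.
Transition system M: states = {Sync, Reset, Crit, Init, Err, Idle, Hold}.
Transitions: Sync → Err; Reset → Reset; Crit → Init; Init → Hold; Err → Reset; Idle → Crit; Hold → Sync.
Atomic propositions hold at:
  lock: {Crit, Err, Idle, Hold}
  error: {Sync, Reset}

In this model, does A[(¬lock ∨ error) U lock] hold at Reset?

Sat(¬lock) = {Sync, Reset, Init}
Sat(¬lock ∨ error) = {Sync, Reset, Init}
A[(¬lock ∨ error) U lock]: least fixpoint, start Z0 = Sat(lock) = {Crit, Err, Idle, Hold}, add states in Sat(¬lock ∨ error) with every successor in Z. Z1 = {Sync, Crit, Init, Err, Idle, Hold}; fixed.
Sat(A[(¬lock ∨ error) U lock]) = {Sync, Crit, Init, Err, Idle, Hold}
Reset ∉ Sat(A[(¬lock ∨ error) U lock]) = {Sync, Crit, Init, Err, Idle, Hold}, so the formula does not hold at Reset.

No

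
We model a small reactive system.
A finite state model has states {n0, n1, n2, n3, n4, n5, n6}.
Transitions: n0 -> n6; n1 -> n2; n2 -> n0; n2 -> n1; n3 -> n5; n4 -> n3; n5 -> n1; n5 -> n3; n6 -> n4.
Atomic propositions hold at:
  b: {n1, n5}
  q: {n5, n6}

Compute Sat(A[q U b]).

A[q U b]: least fixpoint, start Z0 = Sat(b) = {n1, n5}, add states in Sat(q) with every successor in Z. Already a fixed point.
Sat(A[q U b]) = {n1, n5}

{n1, n5}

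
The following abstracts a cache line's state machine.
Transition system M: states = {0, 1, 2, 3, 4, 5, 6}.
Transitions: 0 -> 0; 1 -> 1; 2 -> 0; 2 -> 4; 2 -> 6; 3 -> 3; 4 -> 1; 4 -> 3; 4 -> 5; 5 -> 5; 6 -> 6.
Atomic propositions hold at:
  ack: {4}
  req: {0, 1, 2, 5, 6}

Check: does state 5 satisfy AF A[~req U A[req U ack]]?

Sat(~req) = {3, 4}
A[req U ack]: least fixpoint, start Z0 = Sat(ack) = {4}, add states in Sat(req) with every successor in Z. Already a fixed point.
Sat(A[req U ack]) = {4}
A[~req U A[req U ack]]: least fixpoint, start Z0 = Sat(A[req U ack]) = {4}, add states in Sat(~req) with every successor in Z. Already a fixed point.
Sat(A[~req U A[req U ack]]) = {4}
AF A[~req U A[req U ack]]: least fixpoint, start Z0 = {4}, add states with every successor in Z. Already a fixed point.
Sat(AF A[~req U A[req U ack]]) = {4}
5 ∉ Sat(AF A[~req U A[req U ack]]) = {4}, so the formula does not hold at 5.

No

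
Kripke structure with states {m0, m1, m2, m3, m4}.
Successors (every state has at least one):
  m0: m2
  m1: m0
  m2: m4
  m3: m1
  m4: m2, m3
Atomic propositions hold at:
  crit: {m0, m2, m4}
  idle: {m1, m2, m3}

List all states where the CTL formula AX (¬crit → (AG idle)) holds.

Sat(¬crit) = {m1, m3}
AG idle: greatest fixpoint, start Z0 = {m1, m2, m3}, keep only states in Sat with every successor in Z. Z1 = {m3}; Z2 = ∅; fixed.
Sat(AG idle) = ∅
Sat(¬crit → (AG idle)) = {m0, m2, m4}
Sat(AX (¬crit → (AG idle))) = {s : every successor in {m0, m2, m4}} = {m0, m1, m2}

{m0, m1, m2}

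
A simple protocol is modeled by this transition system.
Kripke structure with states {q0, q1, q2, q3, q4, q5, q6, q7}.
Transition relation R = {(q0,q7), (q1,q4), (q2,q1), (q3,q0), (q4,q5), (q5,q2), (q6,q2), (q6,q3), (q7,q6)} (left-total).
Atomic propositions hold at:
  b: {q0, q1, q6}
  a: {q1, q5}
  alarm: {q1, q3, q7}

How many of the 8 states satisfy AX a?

2

Sat(AX a) = {s : every successor in {q1, q5}} = {q2, q4}
|Sat(AX a)| = |{q2, q4}| = 2.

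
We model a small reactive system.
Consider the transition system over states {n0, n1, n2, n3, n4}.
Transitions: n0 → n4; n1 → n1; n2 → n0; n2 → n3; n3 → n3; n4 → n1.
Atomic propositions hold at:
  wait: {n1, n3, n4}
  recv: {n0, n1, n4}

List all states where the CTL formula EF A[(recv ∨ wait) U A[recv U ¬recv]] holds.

Sat(recv ∨ wait) = {n0, n1, n3, n4}
Sat(¬recv) = {n2, n3}
A[recv U ¬recv]: least fixpoint, start Z0 = Sat(¬recv) = {n2, n3}, add states in Sat(recv) with every successor in Z. Already a fixed point.
Sat(A[recv U ¬recv]) = {n2, n3}
A[(recv ∨ wait) U A[recv U ¬recv]]: least fixpoint, start Z0 = Sat(A[recv U ¬recv]) = {n2, n3}, add states in Sat(recv ∨ wait) with every successor in Z. Already a fixed point.
Sat(A[(recv ∨ wait) U A[recv U ¬recv]]) = {n2, n3}
EF A[(recv ∨ wait) U A[recv U ¬recv]]: least fixpoint, start Z0 = {n2, n3}, add states with some successor in Z. Already a fixed point.
Sat(EF A[(recv ∨ wait) U A[recv U ¬recv]]) = {n2, n3}

{n2, n3}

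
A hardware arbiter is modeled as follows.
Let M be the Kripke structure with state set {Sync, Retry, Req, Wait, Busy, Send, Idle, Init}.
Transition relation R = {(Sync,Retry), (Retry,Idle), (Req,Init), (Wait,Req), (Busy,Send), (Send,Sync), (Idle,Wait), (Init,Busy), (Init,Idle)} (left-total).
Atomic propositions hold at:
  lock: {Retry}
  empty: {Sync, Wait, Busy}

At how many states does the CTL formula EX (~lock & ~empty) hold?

Sat(~lock) = {Sync, Req, Wait, Busy, Send, Idle, Init}
Sat(~empty) = {Retry, Req, Send, Idle, Init}
Sat(~lock & ~empty) = {Req, Send, Idle, Init}
Sat(EX (~lock & ~empty)) = {s : some successor in {Req, Send, Idle, Init}} = {Retry, Req, Wait, Busy, Init}
|Sat(EX (~lock & ~empty))| = |{Retry, Req, Wait, Busy, Init}| = 5.

5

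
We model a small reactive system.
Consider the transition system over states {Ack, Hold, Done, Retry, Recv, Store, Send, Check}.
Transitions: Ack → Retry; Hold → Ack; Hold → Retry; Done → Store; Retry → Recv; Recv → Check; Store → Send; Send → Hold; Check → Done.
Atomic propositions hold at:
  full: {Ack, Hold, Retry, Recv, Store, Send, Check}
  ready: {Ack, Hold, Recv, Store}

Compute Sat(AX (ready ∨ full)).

Sat(ready ∨ full) = {Ack, Hold, Retry, Recv, Store, Send, Check}
Sat(AX (ready ∨ full)) = {s : every successor in {Ack, Hold, Retry, Recv, Store, Send, Check}} = {Ack, Hold, Done, Retry, Recv, Store, Send}

{Ack, Hold, Done, Retry, Recv, Store, Send}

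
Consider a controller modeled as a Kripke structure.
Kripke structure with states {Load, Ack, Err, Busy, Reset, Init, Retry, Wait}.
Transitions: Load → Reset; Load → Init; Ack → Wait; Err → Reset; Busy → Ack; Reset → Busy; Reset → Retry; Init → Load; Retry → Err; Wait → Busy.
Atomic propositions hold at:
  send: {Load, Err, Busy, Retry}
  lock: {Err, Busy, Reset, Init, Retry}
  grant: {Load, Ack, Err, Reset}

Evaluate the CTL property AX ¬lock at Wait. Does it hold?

No

Sat(¬lock) = {Load, Ack, Wait}
Sat(AX ¬lock) = {s : every successor in {Load, Ack, Wait}} = {Ack, Busy, Init}
Wait ∉ Sat(AX ¬lock) = {Ack, Busy, Init}, so the formula does not hold at Wait.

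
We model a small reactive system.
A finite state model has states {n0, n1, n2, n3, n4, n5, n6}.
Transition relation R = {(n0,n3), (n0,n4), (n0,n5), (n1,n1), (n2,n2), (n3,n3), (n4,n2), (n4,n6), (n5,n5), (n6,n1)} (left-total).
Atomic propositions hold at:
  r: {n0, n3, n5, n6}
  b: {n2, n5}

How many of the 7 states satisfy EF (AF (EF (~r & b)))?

Sat(~r) = {n1, n2, n4}
Sat(~r & b) = {n2}
EF (~r & b): least fixpoint, start Z0 = {n2}, add states with some successor in Z. Z1 = {n2, n4}; Z2 = {n0, n2, n4}; fixed.
Sat(EF (~r & b)) = {n0, n2, n4}
AF (EF (~r & b)): least fixpoint, start Z0 = {n0, n2, n4}, add states with every successor in Z. Already a fixed point.
Sat(AF (EF (~r & b))) = {n0, n2, n4}
EF (AF (EF (~r & b))): least fixpoint, start Z0 = {n0, n2, n4}, add states with some successor in Z. Already a fixed point.
Sat(EF (AF (EF (~r & b)))) = {n0, n2, n4}
|Sat(EF (AF (EF (~r & b))))| = |{n0, n2, n4}| = 3.

3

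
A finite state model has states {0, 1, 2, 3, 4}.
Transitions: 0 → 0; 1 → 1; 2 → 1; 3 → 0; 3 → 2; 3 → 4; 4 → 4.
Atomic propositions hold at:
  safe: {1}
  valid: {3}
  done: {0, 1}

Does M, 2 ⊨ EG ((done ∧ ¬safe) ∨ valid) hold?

No

Sat(¬safe) = {0, 2, 3, 4}
Sat(done ∧ ¬safe) = {0}
Sat((done ∧ ¬safe) ∨ valid) = {0, 3}
EG ((done ∧ ¬safe) ∨ valid): greatest fixpoint, start Z0 = {0, 3}, keep only states in Sat with some successor in Z. Already a fixed point.
Sat(EG ((done ∧ ¬safe) ∨ valid)) = {0, 3}
2 ∉ Sat(EG ((done ∧ ¬safe) ∨ valid)) = {0, 3}, so the formula does not hold at 2.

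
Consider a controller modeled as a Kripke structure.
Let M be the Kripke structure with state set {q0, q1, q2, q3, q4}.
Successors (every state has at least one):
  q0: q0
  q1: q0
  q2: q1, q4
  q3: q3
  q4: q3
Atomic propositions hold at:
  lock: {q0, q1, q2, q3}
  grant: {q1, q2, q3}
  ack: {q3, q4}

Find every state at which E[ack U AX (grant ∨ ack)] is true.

Sat(grant ∨ ack) = {q1, q2, q3, q4}
Sat(AX (grant ∨ ack)) = {s : every successor in {q1, q2, q3, q4}} = {q2, q3, q4}
E[ack U AX (grant ∨ ack)]: least fixpoint, start Z0 = Sat(AX (grant ∨ ack)) = {q2, q3, q4}, add states in Sat(ack) with some successor in Z. Already a fixed point.
Sat(E[ack U AX (grant ∨ ack)]) = {q2, q3, q4}

{q2, q3, q4}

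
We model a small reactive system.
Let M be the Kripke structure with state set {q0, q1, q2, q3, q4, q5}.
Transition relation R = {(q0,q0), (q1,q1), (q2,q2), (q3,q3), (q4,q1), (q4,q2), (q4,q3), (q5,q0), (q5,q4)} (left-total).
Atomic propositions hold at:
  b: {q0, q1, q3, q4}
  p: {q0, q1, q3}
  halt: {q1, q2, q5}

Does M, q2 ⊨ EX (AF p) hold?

AF p: least fixpoint, start Z0 = {q0, q1, q3}, add states with every successor in Z. Already a fixed point.
Sat(AF p) = {q0, q1, q3}
Sat(EX (AF p)) = {s : some successor in {q0, q1, q3}} = {q0, q1, q3, q4, q5}
q2 ∉ Sat(EX (AF p)) = {q0, q1, q3, q4, q5}, so the formula does not hold at q2.

No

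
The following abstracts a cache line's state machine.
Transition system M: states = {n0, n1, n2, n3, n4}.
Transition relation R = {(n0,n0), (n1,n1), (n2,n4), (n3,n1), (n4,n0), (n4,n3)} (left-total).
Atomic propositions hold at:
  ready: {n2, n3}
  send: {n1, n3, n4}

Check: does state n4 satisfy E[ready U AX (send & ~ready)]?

Sat(~ready) = {n0, n1, n4}
Sat(send & ~ready) = {n1, n4}
Sat(AX (send & ~ready)) = {s : every successor in {n1, n4}} = {n1, n2, n3}
E[ready U AX (send & ~ready)]: least fixpoint, start Z0 = Sat(AX (send & ~ready)) = {n1, n2, n3}, add states in Sat(ready) with some successor in Z. Already a fixed point.
Sat(E[ready U AX (send & ~ready)]) = {n1, n2, n3}
n4 ∉ Sat(E[ready U AX (send & ~ready)]) = {n1, n2, n3}, so the formula does not hold at n4.

No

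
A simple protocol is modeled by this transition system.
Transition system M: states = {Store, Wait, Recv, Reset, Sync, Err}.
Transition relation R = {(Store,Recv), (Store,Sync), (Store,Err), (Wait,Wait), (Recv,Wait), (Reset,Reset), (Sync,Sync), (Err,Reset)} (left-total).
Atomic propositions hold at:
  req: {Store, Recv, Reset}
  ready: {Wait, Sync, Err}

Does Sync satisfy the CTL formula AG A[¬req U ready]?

Yes

Sat(¬req) = {Wait, Sync, Err}
A[¬req U ready]: least fixpoint, start Z0 = Sat(ready) = {Wait, Sync, Err}, add states in Sat(¬req) with every successor in Z. Already a fixed point.
Sat(A[¬req U ready]) = {Wait, Sync, Err}
AG A[¬req U ready]: greatest fixpoint, start Z0 = {Wait, Sync, Err}, keep only states in Sat with every successor in Z. Z1 = {Wait, Sync}; fixed.
Sat(AG A[¬req U ready]) = {Wait, Sync}
Sync ∈ Sat(AG A[¬req U ready]) = {Wait, Sync}, so the formula holds at Sync.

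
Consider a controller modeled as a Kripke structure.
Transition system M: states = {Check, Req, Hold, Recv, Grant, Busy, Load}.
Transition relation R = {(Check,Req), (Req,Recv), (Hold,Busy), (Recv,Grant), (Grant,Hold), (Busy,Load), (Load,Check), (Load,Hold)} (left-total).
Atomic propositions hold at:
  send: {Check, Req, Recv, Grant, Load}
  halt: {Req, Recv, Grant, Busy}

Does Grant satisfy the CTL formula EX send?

Sat(EX send) = {s : some successor in {Check, Req, Recv, Grant, Load}} = {Check, Req, Recv, Busy, Load}
Grant ∉ Sat(EX send) = {Check, Req, Recv, Busy, Load}, so the formula does not hold at Grant.

No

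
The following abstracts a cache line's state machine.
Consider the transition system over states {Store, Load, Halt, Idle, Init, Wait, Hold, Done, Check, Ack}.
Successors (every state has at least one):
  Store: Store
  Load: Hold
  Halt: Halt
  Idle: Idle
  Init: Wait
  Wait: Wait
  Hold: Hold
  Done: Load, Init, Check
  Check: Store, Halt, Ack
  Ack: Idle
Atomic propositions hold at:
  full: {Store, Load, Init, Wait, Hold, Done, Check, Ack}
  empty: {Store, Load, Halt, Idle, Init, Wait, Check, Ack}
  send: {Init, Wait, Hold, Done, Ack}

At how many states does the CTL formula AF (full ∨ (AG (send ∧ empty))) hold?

8

Sat(send ∧ empty) = {Init, Wait, Ack}
AG (send ∧ empty): greatest fixpoint, start Z0 = {Init, Wait, Ack}, keep only states in Sat with every successor in Z. Z1 = {Init, Wait}; fixed.
Sat(AG (send ∧ empty)) = {Init, Wait}
Sat(full ∨ (AG (send ∧ empty))) = {Store, Load, Init, Wait, Hold, Done, Check, Ack}
AF (full ∨ (AG (send ∧ empty))): least fixpoint, start Z0 = {Store, Load, Init, Wait, Hold, Done, Check, Ack}, add states with every successor in Z. Already a fixed point.
Sat(AF (full ∨ (AG (send ∧ empty)))) = {Store, Load, Init, Wait, Hold, Done, Check, Ack}
|Sat(AF (full ∨ (AG (send ∧ empty))))| = |{Store, Load, Init, Wait, Hold, Done, Check, Ack}| = 8.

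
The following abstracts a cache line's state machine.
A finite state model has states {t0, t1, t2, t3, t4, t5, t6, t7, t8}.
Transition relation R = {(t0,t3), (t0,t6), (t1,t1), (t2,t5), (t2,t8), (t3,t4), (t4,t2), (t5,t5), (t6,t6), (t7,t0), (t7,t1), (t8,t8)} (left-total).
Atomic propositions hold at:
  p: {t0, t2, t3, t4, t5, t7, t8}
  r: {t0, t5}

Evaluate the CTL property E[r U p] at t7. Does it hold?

Yes

E[r U p]: least fixpoint, start Z0 = Sat(p) = {t0, t2, t3, t4, t5, t7, t8}, add states in Sat(r) with some successor in Z. Already a fixed point.
Sat(E[r U p]) = {t0, t2, t3, t4, t5, t7, t8}
t7 ∈ Sat(E[r U p]) = {t0, t2, t3, t4, t5, t7, t8}, so the formula holds at t7.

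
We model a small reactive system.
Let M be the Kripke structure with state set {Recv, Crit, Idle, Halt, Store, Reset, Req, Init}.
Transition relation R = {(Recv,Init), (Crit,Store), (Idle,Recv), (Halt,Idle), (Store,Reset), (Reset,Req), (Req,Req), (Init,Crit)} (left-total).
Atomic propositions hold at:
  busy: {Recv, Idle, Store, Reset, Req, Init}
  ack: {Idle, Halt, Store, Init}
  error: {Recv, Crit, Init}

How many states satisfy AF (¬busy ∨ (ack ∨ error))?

Sat(¬busy) = {Crit, Halt}
Sat(ack ∨ error) = {Recv, Crit, Idle, Halt, Store, Init}
Sat(¬busy ∨ (ack ∨ error)) = {Recv, Crit, Idle, Halt, Store, Init}
AF (¬busy ∨ (ack ∨ error)): least fixpoint, start Z0 = {Recv, Crit, Idle, Halt, Store, Init}, add states with every successor in Z. Already a fixed point.
Sat(AF (¬busy ∨ (ack ∨ error))) = {Recv, Crit, Idle, Halt, Store, Init}
|Sat(AF (¬busy ∨ (ack ∨ error)))| = |{Recv, Crit, Idle, Halt, Store, Init}| = 6.

6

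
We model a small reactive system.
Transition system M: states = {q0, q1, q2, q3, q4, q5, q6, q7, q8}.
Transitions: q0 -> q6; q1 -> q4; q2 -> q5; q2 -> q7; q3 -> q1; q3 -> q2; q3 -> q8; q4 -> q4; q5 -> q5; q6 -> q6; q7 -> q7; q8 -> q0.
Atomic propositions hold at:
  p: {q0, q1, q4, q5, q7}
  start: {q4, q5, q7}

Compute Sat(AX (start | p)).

Sat(start | p) = {q0, q1, q4, q5, q7}
Sat(AX (start | p)) = {s : every successor in {q0, q1, q4, q5, q7}} = {q1, q2, q4, q5, q7, q8}

{q1, q2, q4, q5, q7, q8}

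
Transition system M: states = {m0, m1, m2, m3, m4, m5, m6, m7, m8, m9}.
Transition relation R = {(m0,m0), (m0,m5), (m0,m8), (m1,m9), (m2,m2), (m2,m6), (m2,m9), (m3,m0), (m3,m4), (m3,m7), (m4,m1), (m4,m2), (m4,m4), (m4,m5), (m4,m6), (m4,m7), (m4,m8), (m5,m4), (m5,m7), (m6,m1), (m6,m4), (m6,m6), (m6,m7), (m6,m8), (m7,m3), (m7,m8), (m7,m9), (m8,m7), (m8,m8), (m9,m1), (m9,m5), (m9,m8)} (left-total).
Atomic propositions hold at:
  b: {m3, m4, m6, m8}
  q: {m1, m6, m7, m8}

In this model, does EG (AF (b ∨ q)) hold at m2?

No

Sat(b ∨ q) = {m1, m3, m4, m6, m7, m8}
AF (b ∨ q): least fixpoint, start Z0 = {m1, m3, m4, m6, m7, m8}, add states with every successor in Z. Z1 = {m1, m3, m4, m5, m6, m7, m8}; Z2 = {m1, m3, m4, m5, m6, m7, m8, m9}; fixed.
Sat(AF (b ∨ q)) = {m1, m3, m4, m5, m6, m7, m8, m9}
EG (AF (b ∨ q)): greatest fixpoint, start Z0 = {m1, m3, m4, m5, m6, m7, m8, m9}, keep only states in Sat with some successor in Z. Already a fixed point.
Sat(EG (AF (b ∨ q))) = {m1, m3, m4, m5, m6, m7, m8, m9}
m2 ∉ Sat(EG (AF (b ∨ q))) = {m1, m3, m4, m5, m6, m7, m8, m9}, so the formula does not hold at m2.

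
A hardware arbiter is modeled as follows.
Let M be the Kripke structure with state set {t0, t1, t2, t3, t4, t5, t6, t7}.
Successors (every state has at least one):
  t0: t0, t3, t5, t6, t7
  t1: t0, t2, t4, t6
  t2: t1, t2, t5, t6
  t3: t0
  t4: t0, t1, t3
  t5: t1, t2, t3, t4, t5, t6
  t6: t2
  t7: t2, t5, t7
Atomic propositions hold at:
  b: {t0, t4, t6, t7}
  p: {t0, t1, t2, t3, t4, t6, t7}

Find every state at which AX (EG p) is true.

{t1, t3, t4, t6}

EG p: greatest fixpoint, start Z0 = {t0, t1, t2, t3, t4, t6, t7}, keep only states in Sat with some successor in Z. Already a fixed point.
Sat(EG p) = {t0, t1, t2, t3, t4, t6, t7}
Sat(AX (EG p)) = {s : every successor in {t0, t1, t2, t3, t4, t6, t7}} = {t1, t3, t4, t6}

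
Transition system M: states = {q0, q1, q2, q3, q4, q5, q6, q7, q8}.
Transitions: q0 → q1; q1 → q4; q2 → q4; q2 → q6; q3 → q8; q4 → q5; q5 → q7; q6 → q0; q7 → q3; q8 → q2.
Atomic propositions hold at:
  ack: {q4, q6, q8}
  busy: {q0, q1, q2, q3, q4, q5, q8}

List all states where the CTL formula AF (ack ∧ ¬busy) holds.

{q6}

Sat(¬busy) = {q6, q7}
Sat(ack ∧ ¬busy) = {q6}
AF (ack ∧ ¬busy): least fixpoint, start Z0 = {q6}, add states with every successor in Z. Already a fixed point.
Sat(AF (ack ∧ ¬busy)) = {q6}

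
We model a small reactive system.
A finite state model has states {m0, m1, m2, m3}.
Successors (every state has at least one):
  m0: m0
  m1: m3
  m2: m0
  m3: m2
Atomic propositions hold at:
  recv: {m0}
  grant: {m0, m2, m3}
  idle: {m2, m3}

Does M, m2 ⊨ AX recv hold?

Sat(AX recv) = {s : every successor in {m0}} = {m0, m2}
m2 ∈ Sat(AX recv) = {m0, m2}, so the formula holds at m2.

Yes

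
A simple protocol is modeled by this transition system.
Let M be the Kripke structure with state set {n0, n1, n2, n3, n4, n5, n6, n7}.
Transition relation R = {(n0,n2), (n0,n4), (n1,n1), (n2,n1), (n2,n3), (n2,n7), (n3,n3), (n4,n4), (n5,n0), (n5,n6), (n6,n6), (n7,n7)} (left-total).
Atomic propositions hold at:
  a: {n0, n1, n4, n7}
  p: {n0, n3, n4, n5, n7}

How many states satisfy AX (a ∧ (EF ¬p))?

1

Sat(¬p) = {n1, n2, n6}
EF ¬p: least fixpoint, start Z0 = {n1, n2, n6}, add states with some successor in Z. Z1 = {n0, n1, n2, n5, n6}; fixed.
Sat(EF ¬p) = {n0, n1, n2, n5, n6}
Sat(a ∧ (EF ¬p)) = {n0, n1}
Sat(AX (a ∧ (EF ¬p))) = {s : every successor in {n0, n1}} = {n1}
|Sat(AX (a ∧ (EF ¬p)))| = |{n1}| = 1.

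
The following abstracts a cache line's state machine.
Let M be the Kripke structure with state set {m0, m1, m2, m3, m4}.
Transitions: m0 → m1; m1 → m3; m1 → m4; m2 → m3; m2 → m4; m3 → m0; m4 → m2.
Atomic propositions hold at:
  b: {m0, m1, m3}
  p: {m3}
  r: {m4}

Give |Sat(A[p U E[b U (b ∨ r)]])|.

4

Sat(b ∨ r) = {m0, m1, m3, m4}
E[b U (b ∨ r)]: least fixpoint, start Z0 = Sat((b ∨ r)) = {m0, m1, m3, m4}, add states in Sat(b) with some successor in Z. Already a fixed point.
Sat(E[b U (b ∨ r)]) = {m0, m1, m3, m4}
A[p U E[b U (b ∨ r)]]: least fixpoint, start Z0 = Sat(E[b U (b ∨ r)]) = {m0, m1, m3, m4}, add states in Sat(p) with every successor in Z. Already a fixed point.
Sat(A[p U E[b U (b ∨ r)]]) = {m0, m1, m3, m4}
|Sat(A[p U E[b U (b ∨ r)]])| = |{m0, m1, m3, m4}| = 4.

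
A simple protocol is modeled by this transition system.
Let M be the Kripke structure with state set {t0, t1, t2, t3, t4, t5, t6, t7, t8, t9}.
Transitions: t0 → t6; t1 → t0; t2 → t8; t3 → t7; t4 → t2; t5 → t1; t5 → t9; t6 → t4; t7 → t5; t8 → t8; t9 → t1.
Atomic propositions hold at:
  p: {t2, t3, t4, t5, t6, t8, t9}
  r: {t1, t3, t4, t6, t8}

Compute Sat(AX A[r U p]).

A[r U p]: least fixpoint, start Z0 = Sat(p) = {t2, t3, t4, t5, t6, t8, t9}, add states in Sat(r) with every successor in Z. Already a fixed point.
Sat(A[r U p]) = {t2, t3, t4, t5, t6, t8, t9}
Sat(AX A[r U p]) = {s : every successor in {t2, t3, t4, t5, t6, t8, t9}} = {t0, t2, t4, t6, t7, t8}

{t0, t2, t4, t6, t7, t8}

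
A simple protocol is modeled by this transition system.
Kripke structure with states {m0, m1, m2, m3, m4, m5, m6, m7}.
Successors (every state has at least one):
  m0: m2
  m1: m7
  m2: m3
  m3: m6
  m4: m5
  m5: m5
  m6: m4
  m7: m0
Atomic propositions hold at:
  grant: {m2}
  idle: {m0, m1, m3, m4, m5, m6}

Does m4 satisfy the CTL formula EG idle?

EG idle: greatest fixpoint, start Z0 = {m0, m1, m3, m4, m5, m6}, keep only states in Sat with some successor in Z. Z1 = {m3, m4, m5, m6}; fixed.
Sat(EG idle) = {m3, m4, m5, m6}
m4 ∈ Sat(EG idle) = {m3, m4, m5, m6}, so the formula holds at m4.

Yes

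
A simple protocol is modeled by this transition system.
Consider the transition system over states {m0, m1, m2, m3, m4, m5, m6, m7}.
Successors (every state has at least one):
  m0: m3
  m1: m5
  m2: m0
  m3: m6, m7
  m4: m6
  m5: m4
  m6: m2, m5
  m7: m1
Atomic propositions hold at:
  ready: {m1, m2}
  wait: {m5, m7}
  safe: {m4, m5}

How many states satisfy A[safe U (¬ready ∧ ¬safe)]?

6

Sat(¬ready) = {m0, m3, m4, m5, m6, m7}
Sat(¬safe) = {m0, m1, m2, m3, m6, m7}
Sat(¬ready ∧ ¬safe) = {m0, m3, m6, m7}
A[safe U (¬ready ∧ ¬safe)]: least fixpoint, start Z0 = Sat((¬ready ∧ ¬safe)) = {m0, m3, m6, m7}, add states in Sat(safe) with every successor in Z. Z1 = {m0, m3, m4, m6, m7}; Z2 = {m0, m3, m4, m5, m6, m7}; fixed.
Sat(A[safe U (¬ready ∧ ¬safe)]) = {m0, m3, m4, m5, m6, m7}
|Sat(A[safe U (¬ready ∧ ¬safe)])| = |{m0, m3, m4, m5, m6, m7}| = 6.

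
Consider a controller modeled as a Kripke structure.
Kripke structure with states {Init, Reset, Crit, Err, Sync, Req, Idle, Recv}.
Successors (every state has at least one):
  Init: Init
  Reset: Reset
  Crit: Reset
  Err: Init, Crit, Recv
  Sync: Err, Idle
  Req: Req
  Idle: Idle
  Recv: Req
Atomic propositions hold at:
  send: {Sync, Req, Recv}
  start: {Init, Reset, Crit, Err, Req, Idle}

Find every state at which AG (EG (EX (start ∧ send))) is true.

{Req, Recv}

Sat(start ∧ send) = {Req}
Sat(EX (start ∧ send)) = {s : some successor in {Req}} = {Req, Recv}
EG (EX (start ∧ send)): greatest fixpoint, start Z0 = {Req, Recv}, keep only states in Sat with some successor in Z. Already a fixed point.
Sat(EG (EX (start ∧ send))) = {Req, Recv}
AG (EG (EX (start ∧ send))): greatest fixpoint, start Z0 = {Req, Recv}, keep only states in Sat with every successor in Z. Already a fixed point.
Sat(AG (EG (EX (start ∧ send)))) = {Req, Recv}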